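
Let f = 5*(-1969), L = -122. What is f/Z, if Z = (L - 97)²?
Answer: -9845/47961 ≈ -0.20527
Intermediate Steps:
f = -9845
Z = 47961 (Z = (-122 - 97)² = (-219)² = 47961)
f/Z = -9845/47961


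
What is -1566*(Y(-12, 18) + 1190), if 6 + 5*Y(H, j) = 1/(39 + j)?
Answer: -176858298/95 ≈ -1.8617e+6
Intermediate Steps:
Y(H, j) = -6/5 + 1/(5*(39 + j))
-1566*(Y(-12, 18) + 1190) = -1566*((-233 - 6*18)/(5*(39 + 18)) + 1190) = -1566*((⅕)*(-233 - 108)/57 + 1190) = -1566*((⅕)*(1/57)*(-341) + 1190) = -1566*(-341/285 + 1190) = -1566*338809/285 = -176858298/95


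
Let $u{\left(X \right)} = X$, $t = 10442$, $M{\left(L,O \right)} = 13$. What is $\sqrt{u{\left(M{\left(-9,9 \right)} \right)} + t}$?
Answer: $\sqrt{10455} \approx 102.25$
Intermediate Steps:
$\sqrt{u{\left(M{\left(-9,9 \right)} \right)} + t} = \sqrt{13 + 10442} = \sqrt{10455}$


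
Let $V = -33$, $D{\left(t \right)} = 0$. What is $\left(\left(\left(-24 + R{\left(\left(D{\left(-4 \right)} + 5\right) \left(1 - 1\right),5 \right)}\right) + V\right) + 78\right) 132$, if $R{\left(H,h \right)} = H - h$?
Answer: $2112$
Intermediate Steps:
$\left(\left(\left(-24 + R{\left(\left(D{\left(-4 \right)} + 5\right) \left(1 - 1\right),5 \right)}\right) + V\right) + 78\right) 132 = \left(\left(\left(-24 - \left(5 - \left(0 + 5\right) \left(1 - 1\right)\right)\right) - 33\right) + 78\right) 132 = \left(\left(\left(-24 + \left(5 \cdot 0 - 5\right)\right) - 33\right) + 78\right) 132 = \left(\left(\left(-24 + \left(0 - 5\right)\right) - 33\right) + 78\right) 132 = \left(\left(\left(-24 - 5\right) - 33\right) + 78\right) 132 = \left(\left(-29 - 33\right) + 78\right) 132 = \left(-62 + 78\right) 132 = 16 \cdot 132 = 2112$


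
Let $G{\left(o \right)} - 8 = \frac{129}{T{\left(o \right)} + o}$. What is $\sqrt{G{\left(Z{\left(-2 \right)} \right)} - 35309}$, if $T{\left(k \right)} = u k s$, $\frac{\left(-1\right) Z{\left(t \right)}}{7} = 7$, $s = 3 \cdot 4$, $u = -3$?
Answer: $\frac{i \sqrt{2118938010}}{245} \approx 187.89 i$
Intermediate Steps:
$s = 12$
$Z{\left(t \right)} = -49$ ($Z{\left(t \right)} = \left(-7\right) 7 = -49$)
$T{\left(k \right)} = - 36 k$ ($T{\left(k \right)} = - 3 k 12 = - 36 k$)
$G{\left(o \right)} = 8 - \frac{129}{35 o}$ ($G{\left(o \right)} = 8 + \frac{129}{- 36 o + o} = 8 + \frac{129}{\left(-35\right) o} = 8 + 129 \left(- \frac{1}{35 o}\right) = 8 - \frac{129}{35 o}$)
$\sqrt{G{\left(Z{\left(-2 \right)} \right)} - 35309} = \sqrt{\left(8 - \frac{129}{35 \left(-49\right)}\right) - 35309} = \sqrt{\left(8 - - \frac{129}{1715}\right) - 35309} = \sqrt{\left(8 + \frac{129}{1715}\right) - 35309} = \sqrt{\frac{13849}{1715} - 35309} = \sqrt{- \frac{60541086}{1715}} = \frac{i \sqrt{2118938010}}{245}$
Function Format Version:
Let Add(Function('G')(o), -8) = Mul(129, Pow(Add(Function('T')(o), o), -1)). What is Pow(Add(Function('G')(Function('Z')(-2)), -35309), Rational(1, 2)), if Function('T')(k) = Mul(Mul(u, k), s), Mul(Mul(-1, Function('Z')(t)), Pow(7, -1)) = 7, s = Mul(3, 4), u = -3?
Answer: Mul(Rational(1, 245), I, Pow(2118938010, Rational(1, 2))) ≈ Mul(187.89, I)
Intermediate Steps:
s = 12
Function('Z')(t) = -49 (Function('Z')(t) = Mul(-7, 7) = -49)
Function('T')(k) = Mul(-36, k) (Function('T')(k) = Mul(Mul(-3, k), 12) = Mul(-36, k))
Function('G')(o) = Add(8, Mul(Rational(-129, 35), Pow(o, -1))) (Function('G')(o) = Add(8, Mul(129, Pow(Add(Mul(-36, o), o), -1))) = Add(8, Mul(129, Pow(Mul(-35, o), -1))) = Add(8, Mul(129, Mul(Rational(-1, 35), Pow(o, -1)))) = Add(8, Mul(Rational(-129, 35), Pow(o, -1))))
Pow(Add(Function('G')(Function('Z')(-2)), -35309), Rational(1, 2)) = Pow(Add(Add(8, Mul(Rational(-129, 35), Pow(-49, -1))), -35309), Rational(1, 2)) = Pow(Add(Add(8, Mul(Rational(-129, 35), Rational(-1, 49))), -35309), Rational(1, 2)) = Pow(Add(Add(8, Rational(129, 1715)), -35309), Rational(1, 2)) = Pow(Add(Rational(13849, 1715), -35309), Rational(1, 2)) = Pow(Rational(-60541086, 1715), Rational(1, 2)) = Mul(Rational(1, 245), I, Pow(2118938010, Rational(1, 2)))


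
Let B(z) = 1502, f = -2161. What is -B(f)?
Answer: -1502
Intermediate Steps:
-B(f) = -1*1502 = -1502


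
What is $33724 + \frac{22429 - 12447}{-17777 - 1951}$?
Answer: $\frac{332648545}{9864} \approx 33724.0$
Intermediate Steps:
$33724 + \frac{22429 - 12447}{-17777 - 1951} = 33724 + \frac{9982}{-19728} = 33724 + 9982 \left(- \frac{1}{19728}\right) = 33724 - \frac{4991}{9864} = \frac{332648545}{9864}$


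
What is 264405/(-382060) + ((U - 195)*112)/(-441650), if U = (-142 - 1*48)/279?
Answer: -604878345667/941551338420 ≈ -0.64243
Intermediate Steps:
U = -190/279 (U = (-142 - 48)*(1/279) = -190*1/279 = -190/279 ≈ -0.68100)
264405/(-382060) + ((U - 195)*112)/(-441650) = 264405/(-382060) + ((-190/279 - 195)*112)/(-441650) = 264405*(-1/382060) - 54595/279*112*(-1/441650) = -52881/76412 - 6114640/279*(-1/441650) = -52881/76412 + 611464/12322035 = -604878345667/941551338420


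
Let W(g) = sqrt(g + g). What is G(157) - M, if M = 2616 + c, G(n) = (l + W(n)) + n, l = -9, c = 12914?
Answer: -15382 + sqrt(314) ≈ -15364.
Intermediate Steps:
W(g) = sqrt(2)*sqrt(g) (W(g) = sqrt(2*g) = sqrt(2)*sqrt(g))
G(n) = -9 + n + sqrt(2)*sqrt(n) (G(n) = (-9 + sqrt(2)*sqrt(n)) + n = -9 + n + sqrt(2)*sqrt(n))
M = 15530 (M = 2616 + 12914 = 15530)
G(157) - M = (-9 + 157 + sqrt(2)*sqrt(157)) - 1*15530 = (-9 + 157 + sqrt(314)) - 15530 = (148 + sqrt(314)) - 15530 = -15382 + sqrt(314)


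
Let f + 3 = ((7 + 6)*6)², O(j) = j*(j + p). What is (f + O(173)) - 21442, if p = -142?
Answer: -9998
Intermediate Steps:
O(j) = j*(-142 + j) (O(j) = j*(j - 142) = j*(-142 + j))
f = 6081 (f = -3 + ((7 + 6)*6)² = -3 + (13*6)² = -3 + 78² = -3 + 6084 = 6081)
(f + O(173)) - 21442 = (6081 + 173*(-142 + 173)) - 21442 = (6081 + 173*31) - 21442 = (6081 + 5363) - 21442 = 11444 - 21442 = -9998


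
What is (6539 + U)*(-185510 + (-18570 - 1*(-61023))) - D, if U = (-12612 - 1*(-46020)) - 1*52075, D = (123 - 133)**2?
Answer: 1734995196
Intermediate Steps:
D = 100 (D = (-10)**2 = 100)
U = -18667 (U = (-12612 + 46020) - 52075 = 33408 - 52075 = -18667)
(6539 + U)*(-185510 + (-18570 - 1*(-61023))) - D = (6539 - 18667)*(-185510 + (-18570 - 1*(-61023))) - 1*100 = -12128*(-185510 + (-18570 + 61023)) - 100 = -12128*(-185510 + 42453) - 100 = -12128*(-143057) - 100 = 1734995296 - 100 = 1734995196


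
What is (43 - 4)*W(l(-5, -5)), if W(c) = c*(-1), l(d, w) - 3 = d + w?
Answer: 273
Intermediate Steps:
l(d, w) = 3 + d + w (l(d, w) = 3 + (d + w) = 3 + d + w)
W(c) = -c
(43 - 4)*W(l(-5, -5)) = (43 - 4)*(-(3 - 5 - 5)) = 39*(-1*(-7)) = 39*7 = 273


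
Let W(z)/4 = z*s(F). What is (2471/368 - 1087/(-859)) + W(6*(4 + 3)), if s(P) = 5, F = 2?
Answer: 268056685/316112 ≈ 847.98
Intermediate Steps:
W(z) = 20*z (W(z) = 4*(z*5) = 4*(5*z) = 20*z)
(2471/368 - 1087/(-859)) + W(6*(4 + 3)) = (2471/368 - 1087/(-859)) + 20*(6*(4 + 3)) = (2471*(1/368) - 1087*(-1/859)) + 20*(6*7) = (2471/368 + 1087/859) + 20*42 = 2522605/316112 + 840 = 268056685/316112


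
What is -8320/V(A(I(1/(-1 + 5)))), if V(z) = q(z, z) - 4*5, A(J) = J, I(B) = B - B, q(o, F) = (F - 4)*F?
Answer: 416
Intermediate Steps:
q(o, F) = F*(-4 + F) (q(o, F) = (-4 + F)*F = F*(-4 + F))
I(B) = 0
V(z) = -20 + z*(-4 + z) (V(z) = z*(-4 + z) - 4*5 = z*(-4 + z) - 20 = -20 + z*(-4 + z))
-8320/V(A(I(1/(-1 + 5)))) = -8320/(-20 + 0*(-4 + 0)) = -8320/(-20 + 0*(-4)) = -8320/(-20 + 0) = -8320/(-20) = -8320*(-1/20) = 416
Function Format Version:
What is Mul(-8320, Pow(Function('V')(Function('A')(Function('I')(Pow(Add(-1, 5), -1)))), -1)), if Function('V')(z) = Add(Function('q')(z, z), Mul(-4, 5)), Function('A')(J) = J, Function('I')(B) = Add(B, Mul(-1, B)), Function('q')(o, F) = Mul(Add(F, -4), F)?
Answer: 416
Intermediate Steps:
Function('q')(o, F) = Mul(F, Add(-4, F)) (Function('q')(o, F) = Mul(Add(-4, F), F) = Mul(F, Add(-4, F)))
Function('I')(B) = 0
Function('V')(z) = Add(-20, Mul(z, Add(-4, z))) (Function('V')(z) = Add(Mul(z, Add(-4, z)), Mul(-4, 5)) = Add(Mul(z, Add(-4, z)), -20) = Add(-20, Mul(z, Add(-4, z))))
Mul(-8320, Pow(Function('V')(Function('A')(Function('I')(Pow(Add(-1, 5), -1)))), -1)) = Mul(-8320, Pow(Add(-20, Mul(0, Add(-4, 0))), -1)) = Mul(-8320, Pow(Add(-20, Mul(0, -4)), -1)) = Mul(-8320, Pow(Add(-20, 0), -1)) = Mul(-8320, Pow(-20, -1)) = Mul(-8320, Rational(-1, 20)) = 416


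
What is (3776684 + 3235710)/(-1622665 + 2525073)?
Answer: 3506197/451204 ≈ 7.7708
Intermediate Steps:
(3776684 + 3235710)/(-1622665 + 2525073) = 7012394/902408 = 7012394*(1/902408) = 3506197/451204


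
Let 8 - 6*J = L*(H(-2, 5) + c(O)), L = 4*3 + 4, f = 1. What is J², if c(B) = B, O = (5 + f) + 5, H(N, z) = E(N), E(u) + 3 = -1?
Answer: 2704/9 ≈ 300.44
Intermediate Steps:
E(u) = -4 (E(u) = -3 - 1 = -4)
H(N, z) = -4
O = 11 (O = (5 + 1) + 5 = 6 + 5 = 11)
L = 16 (L = 12 + 4 = 16)
J = -52/3 (J = 4/3 - 8*(-4 + 11)/3 = 4/3 - 8*7/3 = 4/3 - ⅙*112 = 4/3 - 56/3 = -52/3 ≈ -17.333)
J² = (-52/3)² = 2704/9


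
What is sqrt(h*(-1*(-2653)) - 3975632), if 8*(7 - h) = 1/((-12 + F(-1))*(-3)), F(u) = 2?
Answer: I*sqrt(14245459395)/60 ≈ 1989.2*I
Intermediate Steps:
h = 1679/240 (h = 7 - (-1/(3*(-12 + 2)))/8 = 7 - 1/(8*((-10*(-3)))) = 7 - 1/8/30 = 7 - 1/8*1/30 = 7 - 1/240 = 1679/240 ≈ 6.9958)
sqrt(h*(-1*(-2653)) - 3975632) = sqrt(1679*(-1*(-2653))/240 - 3975632) = sqrt((1679/240)*2653 - 3975632) = sqrt(4454387/240 - 3975632) = sqrt(-949697293/240) = I*sqrt(14245459395)/60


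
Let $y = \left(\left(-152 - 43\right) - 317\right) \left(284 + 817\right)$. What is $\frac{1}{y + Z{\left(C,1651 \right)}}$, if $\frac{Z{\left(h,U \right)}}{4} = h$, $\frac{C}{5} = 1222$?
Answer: $- \frac{1}{539272} \approx -1.8544 \cdot 10^{-6}$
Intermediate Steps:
$C = 6110$ ($C = 5 \cdot 1222 = 6110$)
$Z{\left(h,U \right)} = 4 h$
$y = -563712$ ($y = \left(-195 - 317\right) 1101 = \left(-512\right) 1101 = -563712$)
$\frac{1}{y + Z{\left(C,1651 \right)}} = \frac{1}{-563712 + 4 \cdot 6110} = \frac{1}{-563712 + 24440} = \frac{1}{-539272} = - \frac{1}{539272}$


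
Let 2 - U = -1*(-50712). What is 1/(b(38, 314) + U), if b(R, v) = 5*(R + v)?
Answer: -1/48950 ≈ -2.0429e-5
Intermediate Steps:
U = -50710 (U = 2 - (-1)*(-50712) = 2 - 1*50712 = 2 - 50712 = -50710)
b(R, v) = 5*R + 5*v
1/(b(38, 314) + U) = 1/((5*38 + 5*314) - 50710) = 1/((190 + 1570) - 50710) = 1/(1760 - 50710) = 1/(-48950) = -1/48950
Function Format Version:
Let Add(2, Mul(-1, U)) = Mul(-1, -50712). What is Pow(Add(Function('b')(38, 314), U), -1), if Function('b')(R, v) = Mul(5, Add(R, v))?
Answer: Rational(-1, 48950) ≈ -2.0429e-5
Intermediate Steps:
U = -50710 (U = Add(2, Mul(-1, Mul(-1, -50712))) = Add(2, Mul(-1, 50712)) = Add(2, -50712) = -50710)
Function('b')(R, v) = Add(Mul(5, R), Mul(5, v))
Pow(Add(Function('b')(38, 314), U), -1) = Pow(Add(Add(Mul(5, 38), Mul(5, 314)), -50710), -1) = Pow(Add(Add(190, 1570), -50710), -1) = Pow(Add(1760, -50710), -1) = Pow(-48950, -1) = Rational(-1, 48950)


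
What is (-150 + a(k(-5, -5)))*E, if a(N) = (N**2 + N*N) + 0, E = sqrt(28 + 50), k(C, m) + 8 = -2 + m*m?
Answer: 300*sqrt(78) ≈ 2649.5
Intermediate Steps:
k(C, m) = -10 + m**2 (k(C, m) = -8 + (-2 + m*m) = -8 + (-2 + m**2) = -10 + m**2)
E = sqrt(78) ≈ 8.8318
a(N) = 2*N**2 (a(N) = (N**2 + N**2) + 0 = 2*N**2 + 0 = 2*N**2)
(-150 + a(k(-5, -5)))*E = (-150 + 2*(-10 + (-5)**2)**2)*sqrt(78) = (-150 + 2*(-10 + 25)**2)*sqrt(78) = (-150 + 2*15**2)*sqrt(78) = (-150 + 2*225)*sqrt(78) = (-150 + 450)*sqrt(78) = 300*sqrt(78)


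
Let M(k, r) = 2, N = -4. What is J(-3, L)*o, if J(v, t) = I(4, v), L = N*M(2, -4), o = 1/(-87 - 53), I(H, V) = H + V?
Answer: -1/140 ≈ -0.0071429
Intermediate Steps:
o = -1/140 (o = 1/(-140) = -1/140 ≈ -0.0071429)
L = -8 (L = -4*2 = -8)
J(v, t) = 4 + v
J(-3, L)*o = (4 - 3)*(-1/140) = 1*(-1/140) = -1/140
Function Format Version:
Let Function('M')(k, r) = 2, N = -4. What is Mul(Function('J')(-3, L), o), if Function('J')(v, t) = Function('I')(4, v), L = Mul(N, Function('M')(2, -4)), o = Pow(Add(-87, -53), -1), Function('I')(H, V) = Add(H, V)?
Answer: Rational(-1, 140) ≈ -0.0071429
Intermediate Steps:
o = Rational(-1, 140) (o = Pow(-140, -1) = Rational(-1, 140) ≈ -0.0071429)
L = -8 (L = Mul(-4, 2) = -8)
Function('J')(v, t) = Add(4, v)
Mul(Function('J')(-3, L), o) = Mul(Add(4, -3), Rational(-1, 140)) = Mul(1, Rational(-1, 140)) = Rational(-1, 140)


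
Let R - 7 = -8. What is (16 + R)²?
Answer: 225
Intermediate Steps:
R = -1 (R = 7 - 8 = -1)
(16 + R)² = (16 - 1)² = 15² = 225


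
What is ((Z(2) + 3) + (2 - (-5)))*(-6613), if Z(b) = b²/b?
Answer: -79356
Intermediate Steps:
Z(b) = b
((Z(2) + 3) + (2 - (-5)))*(-6613) = ((2 + 3) + (2 - (-5)))*(-6613) = (5 + (2 - 1*(-5)))*(-6613) = (5 + (2 + 5))*(-6613) = (5 + 7)*(-6613) = 12*(-6613) = -79356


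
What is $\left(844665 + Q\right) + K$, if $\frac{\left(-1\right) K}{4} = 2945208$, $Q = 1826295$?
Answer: $-9109872$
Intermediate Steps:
$K = -11780832$ ($K = \left(-4\right) 2945208 = -11780832$)
$\left(844665 + Q\right) + K = \left(844665 + 1826295\right) - 11780832 = 2670960 - 11780832 = -9109872$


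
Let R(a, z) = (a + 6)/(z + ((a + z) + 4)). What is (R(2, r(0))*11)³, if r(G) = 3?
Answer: 10648/27 ≈ 394.37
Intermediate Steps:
R(a, z) = (6 + a)/(4 + a + 2*z) (R(a, z) = (6 + a)/(z + (4 + a + z)) = (6 + a)/(4 + a + 2*z))
(R(2, r(0))*11)³ = (((6 + 2)/(4 + 2 + 2*3))*11)³ = ((8/(4 + 2 + 6))*11)³ = ((8/12)*11)³ = (((1/12)*8)*11)³ = ((⅔)*11)³ = (22/3)³ = 10648/27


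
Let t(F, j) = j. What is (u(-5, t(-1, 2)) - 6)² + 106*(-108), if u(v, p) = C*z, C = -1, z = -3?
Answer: -11439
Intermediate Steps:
u(v, p) = 3 (u(v, p) = -1*(-3) = 3)
(u(-5, t(-1, 2)) - 6)² + 106*(-108) = (3 - 6)² + 106*(-108) = (-3)² - 11448 = 9 - 11448 = -11439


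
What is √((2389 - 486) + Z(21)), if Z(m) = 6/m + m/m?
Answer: √93310/7 ≈ 43.638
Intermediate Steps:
Z(m) = 1 + 6/m (Z(m) = 6/m + 1 = 1 + 6/m)
√((2389 - 486) + Z(21)) = √((2389 - 486) + (6 + 21)/21) = √(1903 + (1/21)*27) = √(1903 + 9/7) = √(13330/7) = √93310/7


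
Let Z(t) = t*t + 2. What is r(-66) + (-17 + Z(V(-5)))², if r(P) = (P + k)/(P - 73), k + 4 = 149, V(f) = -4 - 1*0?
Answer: 60/139 ≈ 0.43165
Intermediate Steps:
V(f) = -4 (V(f) = -4 + 0 = -4)
k = 145 (k = -4 + 149 = 145)
Z(t) = 2 + t² (Z(t) = t² + 2 = 2 + t²)
r(P) = (145 + P)/(-73 + P) (r(P) = (P + 145)/(P - 73) = (145 + P)/(-73 + P))
r(-66) + (-17 + Z(V(-5)))² = (145 - 66)/(-73 - 66) + (-17 + (2 + (-4)²))² = 79/(-139) + (-17 + (2 + 16))² = -1/139*79 + (-17 + 18)² = -79/139 + 1² = -79/139 + 1 = 60/139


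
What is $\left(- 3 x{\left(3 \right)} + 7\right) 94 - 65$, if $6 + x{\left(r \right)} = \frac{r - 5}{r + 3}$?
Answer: $2379$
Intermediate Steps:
$x{\left(r \right)} = -6 + \frac{-5 + r}{3 + r}$ ($x{\left(r \right)} = -6 + \frac{r - 5}{r + 3} = -6 + \frac{-5 + r}{3 + r}$)
$\left(- 3 x{\left(3 \right)} + 7\right) 94 - 65 = \left(- 3 \frac{-23 - 15}{3 + 3} + 7\right) 94 - 65 = \left(- 3 \frac{-23 - 15}{6} + 7\right) 94 - 65 = \left(- 3 \cdot \frac{1}{6} \left(-38\right) + 7\right) 94 - 65 = \left(\left(-3\right) \left(- \frac{19}{3}\right) + 7\right) 94 - 65 = \left(19 + 7\right) 94 - 65 = 26 \cdot 94 - 65 = 2444 - 65 = 2379$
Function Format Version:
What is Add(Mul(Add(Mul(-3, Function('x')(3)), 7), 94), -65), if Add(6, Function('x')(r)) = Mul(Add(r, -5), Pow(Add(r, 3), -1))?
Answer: 2379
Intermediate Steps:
Function('x')(r) = Add(-6, Mul(Pow(Add(3, r), -1), Add(-5, r))) (Function('x')(r) = Add(-6, Mul(Add(r, -5), Pow(Add(r, 3), -1))) = Add(-6, Mul(Add(-5, r), Pow(Add(3, r), -1))) = Add(-6, Mul(Pow(Add(3, r), -1), Add(-5, r))))
Add(Mul(Add(Mul(-3, Function('x')(3)), 7), 94), -65) = Add(Mul(Add(Mul(-3, Mul(Pow(Add(3, 3), -1), Add(-23, Mul(-5, 3)))), 7), 94), -65) = Add(Mul(Add(Mul(-3, Mul(Pow(6, -1), Add(-23, -15))), 7), 94), -65) = Add(Mul(Add(Mul(-3, Mul(Rational(1, 6), -38)), 7), 94), -65) = Add(Mul(Add(Mul(-3, Rational(-19, 3)), 7), 94), -65) = Add(Mul(Add(19, 7), 94), -65) = Add(Mul(26, 94), -65) = Add(2444, -65) = 2379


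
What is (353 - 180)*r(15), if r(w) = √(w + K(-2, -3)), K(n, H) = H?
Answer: 346*√3 ≈ 599.29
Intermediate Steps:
r(w) = √(-3 + w) (r(w) = √(w - 3) = √(-3 + w))
(353 - 180)*r(15) = (353 - 180)*√(-3 + 15) = 173*√12 = 173*(2*√3) = 346*√3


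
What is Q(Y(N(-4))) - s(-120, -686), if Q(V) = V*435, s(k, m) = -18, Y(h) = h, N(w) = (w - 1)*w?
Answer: 8718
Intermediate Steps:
N(w) = w*(-1 + w) (N(w) = (-1 + w)*w = w*(-1 + w))
Q(V) = 435*V
Q(Y(N(-4))) - s(-120, -686) = 435*(-4*(-1 - 4)) - 1*(-18) = 435*(-4*(-5)) + 18 = 435*20 + 18 = 8700 + 18 = 8718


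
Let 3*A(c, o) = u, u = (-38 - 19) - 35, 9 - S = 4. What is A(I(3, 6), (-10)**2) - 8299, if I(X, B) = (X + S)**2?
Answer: -24989/3 ≈ -8329.7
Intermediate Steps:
S = 5 (S = 9 - 1*4 = 9 - 4 = 5)
u = -92 (u = -57 - 35 = -92)
I(X, B) = (5 + X)**2 (I(X, B) = (X + 5)**2 = (5 + X)**2)
A(c, o) = -92/3 (A(c, o) = (1/3)*(-92) = -92/3)
A(I(3, 6), (-10)**2) - 8299 = -92/3 - 8299 = -24989/3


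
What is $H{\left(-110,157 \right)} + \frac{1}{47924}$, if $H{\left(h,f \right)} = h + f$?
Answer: $\frac{2252429}{47924} \approx 47.0$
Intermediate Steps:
$H{\left(h,f \right)} = f + h$
$H{\left(-110,157 \right)} + \frac{1}{47924} = \left(157 - 110\right) + \frac{1}{47924} = 47 + \frac{1}{47924} = \frac{2252429}{47924}$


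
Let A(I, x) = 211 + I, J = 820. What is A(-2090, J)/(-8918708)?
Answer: 1879/8918708 ≈ 0.00021068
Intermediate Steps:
A(-2090, J)/(-8918708) = (211 - 2090)/(-8918708) = -1879*(-1/8918708) = 1879/8918708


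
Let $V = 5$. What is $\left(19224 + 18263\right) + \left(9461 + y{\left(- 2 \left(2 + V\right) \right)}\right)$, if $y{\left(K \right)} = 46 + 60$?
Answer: $47054$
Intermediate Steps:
$y{\left(K \right)} = 106$
$\left(19224 + 18263\right) + \left(9461 + y{\left(- 2 \left(2 + V\right) \right)}\right) = \left(19224 + 18263\right) + \left(9461 + 106\right) = 37487 + 9567 = 47054$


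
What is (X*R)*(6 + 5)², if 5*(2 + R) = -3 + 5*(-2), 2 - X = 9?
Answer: 19481/5 ≈ 3896.2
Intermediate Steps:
X = -7 (X = 2 - 1*9 = 2 - 9 = -7)
R = -23/5 (R = -2 + (-3 + 5*(-2))/5 = -2 + (-3 - 10)/5 = -2 + (⅕)*(-13) = -2 - 13/5 = -23/5 ≈ -4.6000)
(X*R)*(6 + 5)² = (-7*(-23/5))*(6 + 5)² = (161/5)*11² = (161/5)*121 = 19481/5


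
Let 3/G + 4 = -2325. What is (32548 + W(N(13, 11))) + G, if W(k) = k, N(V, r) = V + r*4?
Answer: 75937042/2329 ≈ 32605.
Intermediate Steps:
G = -3/2329 (G = 3/(-4 - 2325) = 3/(-2329) = 3*(-1/2329) = -3/2329 ≈ -0.0012881)
N(V, r) = V + 4*r
(32548 + W(N(13, 11))) + G = (32548 + (13 + 4*11)) - 3/2329 = (32548 + (13 + 44)) - 3/2329 = (32548 + 57) - 3/2329 = 32605 - 3/2329 = 75937042/2329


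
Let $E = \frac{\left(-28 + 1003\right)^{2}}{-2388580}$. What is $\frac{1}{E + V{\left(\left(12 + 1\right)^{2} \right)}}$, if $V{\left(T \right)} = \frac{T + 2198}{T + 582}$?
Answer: $\frac{358764716}{987969897} \approx 0.36313$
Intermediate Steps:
$V{\left(T \right)} = \frac{2198 + T}{582 + T}$
$E = - \frac{190125}{477716}$ ($E = 975^{2} \left(- \frac{1}{2388580}\right) = 950625 \left(- \frac{1}{2388580}\right) = - \frac{190125}{477716} \approx -0.39799$)
$\frac{1}{E + V{\left(\left(12 + 1\right)^{2} \right)}} = \frac{1}{- \frac{190125}{477716} + \frac{2198 + \left(12 + 1\right)^{2}}{582 + \left(12 + 1\right)^{2}}} = \frac{1}{- \frac{190125}{477716} + \frac{2198 + 13^{2}}{582 + 13^{2}}} = \frac{1}{- \frac{190125}{477716} + \frac{2198 + 169}{582 + 169}} = \frac{1}{- \frac{190125}{477716} + \frac{1}{751} \cdot 2367} = \frac{1}{- \frac{190125}{477716} + \frac{2367}{751}} = \frac{1}{\frac{987969897}{358764716}} = \frac{358764716}{987969897}$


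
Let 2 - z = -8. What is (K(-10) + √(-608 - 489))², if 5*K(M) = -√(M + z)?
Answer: -1097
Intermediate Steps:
z = 10 (z = 2 - 1*(-8) = 2 + 8 = 10)
K(M) = -√(10 + M)/5 (K(M) = (-√(M + 10))/5 = (-√(10 + M))/5 = -√(10 + M)/5)
(K(-10) + √(-608 - 489))² = (-√(10 - 10)/5 + √(-608 - 489))² = (-√0/5 + √(-1097))² = (-⅕*0 + I*√1097)² = (0 + I*√1097)² = (I*√1097)² = -1097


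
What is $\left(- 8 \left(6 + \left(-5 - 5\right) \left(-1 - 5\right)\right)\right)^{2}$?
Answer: $278784$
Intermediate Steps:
$\left(- 8 \left(6 + \left(-5 - 5\right) \left(-1 - 5\right)\right)\right)^{2} = \left(- 8 \left(6 - -60\right)\right)^{2} = \left(- 8 \left(6 + 60\right)\right)^{2} = \left(\left(-8\right) 66\right)^{2} = \left(-528\right)^{2} = 278784$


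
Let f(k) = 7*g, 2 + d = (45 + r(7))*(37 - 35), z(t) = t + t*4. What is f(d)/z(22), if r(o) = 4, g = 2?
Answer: 7/55 ≈ 0.12727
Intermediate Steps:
z(t) = 5*t (z(t) = t + 4*t = 5*t)
d = 96 (d = -2 + (45 + 4)*(37 - 35) = -2 + 49*2 = -2 + 98 = 96)
f(k) = 14 (f(k) = 7*2 = 14)
f(d)/z(22) = 14/((5*22)) = 14/110 = 14*(1/110) = 7/55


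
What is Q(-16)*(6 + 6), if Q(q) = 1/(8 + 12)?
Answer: 3/5 ≈ 0.60000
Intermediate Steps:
Q(q) = 1/20
Q(-16)*(6 + 6) = (6 + 6)/20 = (1/20)*12 = 3/5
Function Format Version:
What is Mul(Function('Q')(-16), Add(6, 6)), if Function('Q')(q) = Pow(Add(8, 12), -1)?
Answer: Rational(3, 5) ≈ 0.60000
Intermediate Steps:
Function('Q')(q) = Rational(1, 20) (Function('Q')(q) = Pow(20, -1) = Rational(1, 20))
Mul(Function('Q')(-16), Add(6, 6)) = Mul(Rational(1, 20), Add(6, 6)) = Mul(Rational(1, 20), 12) = Rational(3, 5)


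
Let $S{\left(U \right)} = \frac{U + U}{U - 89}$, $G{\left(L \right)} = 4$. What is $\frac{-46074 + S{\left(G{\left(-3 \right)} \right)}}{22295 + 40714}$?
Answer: $- \frac{3916298}{5355765} \approx -0.73123$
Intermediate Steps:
$S{\left(U \right)} = \frac{2 U}{-89 + U}$
$\frac{-46074 + S{\left(G{\left(-3 \right)} \right)}}{22295 + 40714} = \frac{-46074 + 2 \cdot 4 \frac{1}{-89 + 4}}{22295 + 40714} = \frac{-46074 + 2 \cdot 4 \frac{1}{-85}}{63009} = \left(-46074 + 2 \cdot 4 \left(- \frac{1}{85}\right)\right) \frac{1}{63009} = \left(-46074 - \frac{8}{85}\right) \frac{1}{63009} = \left(- \frac{3916298}{85}\right) \frac{1}{63009} = - \frac{3916298}{5355765}$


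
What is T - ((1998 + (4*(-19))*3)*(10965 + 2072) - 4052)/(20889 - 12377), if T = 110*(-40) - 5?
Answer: -30283399/4256 ≈ -7115.5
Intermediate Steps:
T = -4405 (T = -4400 - 5 = -4405)
T - ((1998 + (4*(-19))*3)*(10965 + 2072) - 4052)/(20889 - 12377) = -4405 - ((1998 + (4*(-19))*3)*(10965 + 2072) - 4052)/(20889 - 12377) = -4405 - ((1998 - 76*3)*13037 - 4052)/8512 = -4405 - ((1998 - 228)*13037 - 4052)/8512 = -4405 - (1770*13037 - 4052)/8512 = -4405 - (23075490 - 4052)/8512 = -4405 - 23071438/8512 = -4405 - 1*11535719/4256 = -4405 - 11535719/4256 = -30283399/4256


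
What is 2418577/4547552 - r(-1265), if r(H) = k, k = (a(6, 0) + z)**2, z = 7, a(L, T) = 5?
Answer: -652428911/4547552 ≈ -143.47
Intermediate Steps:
k = 144 (k = (5 + 7)**2 = 12**2 = 144)
r(H) = 144
2418577/4547552 - r(-1265) = 2418577/4547552 - 1*144 = 2418577*(1/4547552) - 144 = 2418577/4547552 - 144 = -652428911/4547552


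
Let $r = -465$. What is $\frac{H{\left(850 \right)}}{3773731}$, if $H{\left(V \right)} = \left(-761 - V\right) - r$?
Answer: $- \frac{1146}{3773731} \approx -0.00030368$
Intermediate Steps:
$H{\left(V \right)} = -296 - V$ ($H{\left(V \right)} = \left(-761 - V\right) - -465 = \left(-761 - V\right) + 465 = -296 - V$)
$\frac{H{\left(850 \right)}}{3773731} = \frac{-296 - 850}{3773731} = \left(-296 - 850\right) \frac{1}{3773731} = \left(-1146\right) \frac{1}{3773731} = - \frac{1146}{3773731}$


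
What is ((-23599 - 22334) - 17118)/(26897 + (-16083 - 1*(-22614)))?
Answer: -63051/33428 ≈ -1.8862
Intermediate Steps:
((-23599 - 22334) - 17118)/(26897 + (-16083 - 1*(-22614))) = (-45933 - 17118)/(26897 + (-16083 + 22614)) = -63051/(26897 + 6531) = -63051/33428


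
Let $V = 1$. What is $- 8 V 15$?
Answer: $-120$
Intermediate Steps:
$- 8 V 15 = \left(-8\right) 1 \cdot 15 = \left(-8\right) 15 = -120$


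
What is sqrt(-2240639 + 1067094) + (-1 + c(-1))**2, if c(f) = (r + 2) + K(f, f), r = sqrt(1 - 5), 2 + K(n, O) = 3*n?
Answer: 12 - 16*I + I*sqrt(1173545) ≈ 12.0 + 1067.3*I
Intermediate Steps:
K(n, O) = -2 + 3*n
r = 2*I (r = sqrt(-4) = 2*I ≈ 2.0*I)
c(f) = 2*I + 3*f (c(f) = (2*I + 2) + (-2 + 3*f) = (2 + 2*I) + (-2 + 3*f) = 2*I + 3*f)
sqrt(-2240639 + 1067094) + (-1 + c(-1))**2 = sqrt(-2240639 + 1067094) + (-1 + (2*I + 3*(-1)))**2 = sqrt(-1173545) + (-1 + (2*I - 3))**2 = I*sqrt(1173545) + (-1 + (-3 + 2*I))**2 = I*sqrt(1173545) + (-4 + 2*I)**2 = (-4 + 2*I)**2 + I*sqrt(1173545)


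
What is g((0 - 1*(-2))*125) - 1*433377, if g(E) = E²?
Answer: -370877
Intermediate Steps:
g((0 - 1*(-2))*125) - 1*433377 = ((0 - 1*(-2))*125)² - 1*433377 = ((0 + 2)*125)² - 433377 = (2*125)² - 433377 = 250² - 433377 = 62500 - 433377 = -370877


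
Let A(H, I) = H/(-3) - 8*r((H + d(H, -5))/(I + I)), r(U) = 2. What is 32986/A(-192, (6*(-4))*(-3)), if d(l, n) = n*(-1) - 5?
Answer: 16493/24 ≈ 687.21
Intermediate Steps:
d(l, n) = -5 - n (d(l, n) = -n - 5 = -5 - n)
A(H, I) = -16 - H/3 (A(H, I) = H/(-3) - 8*2 = H*(-⅓) - 16 = -H/3 - 16 = -16 - H/3)
32986/A(-192, (6*(-4))*(-3)) = 32986/(-16 - ⅓*(-192)) = 32986/(-16 + 64) = 32986/48 = 32986*(1/48) = 16493/24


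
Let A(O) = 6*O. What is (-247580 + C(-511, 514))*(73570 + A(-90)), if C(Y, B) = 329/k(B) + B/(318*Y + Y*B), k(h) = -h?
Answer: -493895810886436915/27316016 ≈ -1.8081e+10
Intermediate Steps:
C(Y, B) = -329/B + B/(318*Y + B*Y) (C(Y, B) = 329/((-B)) + B/(318*Y + Y*B) = 329*(-1/B) + B/(318*Y + B*Y) = -329/B + B/(318*Y + B*Y))
(-247580 + C(-511, 514))*(73570 + A(-90)) = (-247580 + (514**2 - 104622*(-511) - 329*514*(-511))/(514*(-511)*(318 + 514)))*(73570 + 6*(-90)) = (-247580 + (1/514)*(-1/511)*(264196 + 53461842 + 86413166)/832)*(73570 - 540) = (-247580 + (1/514)*(-1/511)*(1/832)*140139204)*73030 = (-247580 - 35034801/54632032)*73030 = -13525833517361/54632032*73030 = -493895810886436915/27316016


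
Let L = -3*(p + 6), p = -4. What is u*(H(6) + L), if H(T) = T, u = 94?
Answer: 0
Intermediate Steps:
L = -6 (L = -3*(-4 + 6) = -3*2 = -6)
u*(H(6) + L) = 94*(6 - 6) = 94*0 = 0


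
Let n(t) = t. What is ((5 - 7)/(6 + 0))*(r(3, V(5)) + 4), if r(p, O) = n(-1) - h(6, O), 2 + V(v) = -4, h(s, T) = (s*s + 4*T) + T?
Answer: 1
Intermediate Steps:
h(s, T) = s² + 5*T (h(s, T) = (s² + 4*T) + T = s² + 5*T)
V(v) = -6 (V(v) = -2 - 4 = -6)
r(p, O) = -37 - 5*O (r(p, O) = -1 - (6² + 5*O) = -1 - (36 + 5*O) = -1 + (-36 - 5*O) = -37 - 5*O)
((5 - 7)/(6 + 0))*(r(3, V(5)) + 4) = ((5 - 7)/(6 + 0))*((-37 - 5*(-6)) + 4) = (-2/6)*((-37 + 30) + 4) = (-2*⅙)*(-7 + 4) = -⅓*(-3) = 1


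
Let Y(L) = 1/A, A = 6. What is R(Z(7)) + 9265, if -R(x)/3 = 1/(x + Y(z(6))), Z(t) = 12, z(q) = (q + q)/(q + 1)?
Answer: 676327/73 ≈ 9264.8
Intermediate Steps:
z(q) = 2*q/(1 + q) (z(q) = (2*q)/(1 + q) = 2*q/(1 + q))
Y(L) = ⅙ (Y(L) = 1/6 = ⅙)
R(x) = -3/(⅙ + x) (R(x) = -3/(x + ⅙) = -3/(⅙ + x))
R(Z(7)) + 9265 = -18/(1 + 6*12) + 9265 = -18/(1 + 72) + 9265 = -18/73 + 9265 = 676327/73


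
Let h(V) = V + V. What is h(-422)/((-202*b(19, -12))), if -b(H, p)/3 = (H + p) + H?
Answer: -211/3939 ≈ -0.053567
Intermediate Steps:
h(V) = 2*V
b(H, p) = -6*H - 3*p (b(H, p) = -3*((H + p) + H) = -3*(p + 2*H) = -6*H - 3*p)
h(-422)/((-202*b(19, -12))) = (2*(-422))/((-202*(-6*19 - 3*(-12)))) = -844*(-1/(202*(-114 + 36))) = -844/((-202*(-78))) = -844/15756 = -844*1/15756 = -211/3939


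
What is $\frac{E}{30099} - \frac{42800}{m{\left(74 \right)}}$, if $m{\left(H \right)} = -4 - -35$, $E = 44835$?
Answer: $- \frac{428949105}{311023} \approx -1379.2$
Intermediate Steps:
$m{\left(H \right)} = 31$ ($m{\left(H \right)} = -4 + 35 = 31$)
$\frac{E}{30099} - \frac{42800}{m{\left(74 \right)}} = \frac{44835}{30099} - \frac{42800}{31} = 44835 \cdot \frac{1}{30099} - \frac{42800}{31} = \frac{14945}{10033} - \frac{42800}{31} = - \frac{428949105}{311023}$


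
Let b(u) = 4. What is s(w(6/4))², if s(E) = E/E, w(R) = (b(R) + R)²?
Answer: 1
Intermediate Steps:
w(R) = (4 + R)²
s(E) = 1
s(w(6/4))² = 1² = 1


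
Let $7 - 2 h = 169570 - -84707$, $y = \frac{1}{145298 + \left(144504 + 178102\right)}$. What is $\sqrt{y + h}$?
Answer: $\frac{i \sqrt{434909274510129}}{58488} \approx 356.56 i$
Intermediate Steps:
$y = \frac{1}{467904}$ ($y = \frac{1}{145298 + 322606} = \frac{1}{467904} \approx 2.1372 \cdot 10^{-6}$)
$h = -127135$ ($h = \frac{7}{2} - \frac{169570 - -84707}{2} = \frac{7}{2} - \frac{169570 + 84707}{2} = \frac{7}{2} - \frac{254277}{2} = -127135$)
$\sqrt{y + h} = \sqrt{\frac{1}{467904} - 127135} = \sqrt{- \frac{59486975039}{467904}} = \frac{i \sqrt{434909274510129}}{58488}$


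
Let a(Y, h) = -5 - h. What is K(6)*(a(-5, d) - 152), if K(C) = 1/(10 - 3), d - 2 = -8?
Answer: -151/7 ≈ -21.571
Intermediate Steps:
d = -6 (d = 2 - 8 = -6)
K(C) = 1/7
K(6)*(a(-5, d) - 152) = ((-5 - 1*(-6)) - 152)/7 = ((-5 + 6) - 152)/7 = (1 - 152)/7 = (1/7)*(-151) = -151/7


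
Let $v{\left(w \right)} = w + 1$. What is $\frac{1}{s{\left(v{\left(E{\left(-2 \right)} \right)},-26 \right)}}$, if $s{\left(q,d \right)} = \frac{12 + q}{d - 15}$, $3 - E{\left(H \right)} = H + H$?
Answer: $- \frac{41}{20} \approx -2.05$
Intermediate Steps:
$E{\left(H \right)} = 3 - 2 H$ ($E{\left(H \right)} = 3 - \left(H + H\right) = 3 - 2 H$)
$v{\left(w \right)} = 1 + w$
$s{\left(q,d \right)} = \frac{12 + q}{-15 + d}$
$\frac{1}{s{\left(v{\left(E{\left(-2 \right)} \right)},-26 \right)}} = \frac{1}{\frac{1}{-15 - 26} \left(12 + \left(1 + \left(3 - -4\right)\right)\right)} = \frac{1}{\frac{1}{-41} \left(12 + \left(1 + \left(3 + 4\right)\right)\right)} = \frac{1}{\left(- \frac{1}{41}\right) \left(12 + \left(1 + 7\right)\right)} = \frac{1}{\left(- \frac{1}{41}\right) \left(12 + 8\right)} = \frac{1}{\left(- \frac{1}{41}\right) 20} = \frac{1}{- \frac{20}{41}} = - \frac{41}{20}$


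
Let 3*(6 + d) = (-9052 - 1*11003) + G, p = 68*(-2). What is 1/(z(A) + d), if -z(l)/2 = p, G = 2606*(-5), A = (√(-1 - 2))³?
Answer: -3/32287 ≈ -9.2917e-5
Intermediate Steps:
p = -136
A = -3*I*√3 (A = (√(-3))³ = (I*√3)³ = -3*I*√3 ≈ -5.1962*I)
G = -13030
d = -33103/3 (d = -6 + ((-9052 - 1*11003) - 13030)/3 = -6 + ((-9052 - 11003) - 13030)/3 = -6 + (-20055 - 13030)/3 = -6 + (⅓)*(-33085) = -6 - 33085/3 = -33103/3 ≈ -11034.)
z(l) = 272 (z(l) = -2*(-136) = 272)
1/(z(A) + d) = 1/(272 - 33103/3) = 1/(-32287/3) = -3/32287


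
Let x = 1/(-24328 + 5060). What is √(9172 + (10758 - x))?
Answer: √1849782147897/9634 ≈ 141.17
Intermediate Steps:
x = -1/19268 (x = 1/(-19268) = -1/19268 ≈ -5.1900e-5)
√(9172 + (10758 - x)) = √(9172 + (10758 - 1*(-1/19268))) = √(9172 + (10758 + 1/19268)) = √(9172 + 207285145/19268) = √(384011241/19268) = √1849782147897/9634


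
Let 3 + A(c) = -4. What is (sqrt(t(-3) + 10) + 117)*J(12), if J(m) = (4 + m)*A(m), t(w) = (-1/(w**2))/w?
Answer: -13104 - 112*sqrt(813)/9 ≈ -13459.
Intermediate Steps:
A(c) = -7 (A(c) = -3 - 4 = -7)
t(w) = -1/w**3 (t(w) = (-1/w**2)/w = -1/w**3)
J(m) = -28 - 7*m (J(m) = (4 + m)*(-7) = -28 - 7*m)
(sqrt(t(-3) + 10) + 117)*J(12) = (sqrt(-1/(-3)**3 + 10) + 117)*(-28 - 7*12) = (sqrt(-1*(-1/27) + 10) + 117)*(-28 - 84) = (sqrt(1/27 + 10) + 117)*(-112) = (sqrt(271/27) + 117)*(-112) = (sqrt(813)/9 + 117)*(-112) = (117 + sqrt(813)/9)*(-112) = -13104 - 112*sqrt(813)/9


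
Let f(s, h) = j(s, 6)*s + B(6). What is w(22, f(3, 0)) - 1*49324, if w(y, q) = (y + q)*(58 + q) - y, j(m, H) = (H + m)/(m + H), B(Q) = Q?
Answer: -47269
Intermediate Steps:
j(m, H) = 1 (j(m, H) = (H + m)/(H + m) = 1)
f(s, h) = 6 + s (f(s, h) = 1*s + 6 = s + 6 = 6 + s)
w(y, q) = -y + (58 + q)*(q + y) (w(y, q) = (q + y)*(58 + q) - y = (58 + q)*(q + y) - y = -y + (58 + q)*(q + y))
w(22, f(3, 0)) - 1*49324 = ((6 + 3)² + 57*22 + 58*(6 + 3) + (6 + 3)*22) - 1*49324 = (9² + 1254 + 58*9 + 9*22) - 49324 = (81 + 1254 + 522 + 198) - 49324 = 2055 - 49324 = -47269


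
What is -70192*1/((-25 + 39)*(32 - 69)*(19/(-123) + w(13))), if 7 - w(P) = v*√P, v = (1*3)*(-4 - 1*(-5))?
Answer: -3634752336/274832411 - 1592902152*√13/274832411 ≈ -34.123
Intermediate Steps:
v = 3 (v = 3*(-4 + 5) = 3*1 = 3)
w(P) = 7 - 3*√P
-70192*1/((-25 + 39)*(32 - 69)*(19/(-123) + w(13))) = -70192*1/((-25 + 39)*(32 - 69)*(19/(-123) + (7 - 3*√13))) = -70192*(-1/(518*(19*(-1/123) + (7 - 3*√13)))) = -70192*(-1/(518*(-19/123 + (7 - 3*√13)))) = -70192*(-1/(518*(842/123 - 3*√13))) = -70192/(-436156/123 + 1554*√13)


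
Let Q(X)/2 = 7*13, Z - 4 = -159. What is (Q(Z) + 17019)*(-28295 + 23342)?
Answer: -85196553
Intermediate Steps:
Z = -155 (Z = 4 - 159 = -155)
Q(X) = 182 (Q(X) = 2*(7*13) = 2*91 = 182)
(Q(Z) + 17019)*(-28295 + 23342) = (182 + 17019)*(-28295 + 23342) = 17201*(-4953) = -85196553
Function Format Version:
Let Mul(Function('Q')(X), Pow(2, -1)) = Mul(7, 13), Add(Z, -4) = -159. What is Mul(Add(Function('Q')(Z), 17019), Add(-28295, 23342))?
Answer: -85196553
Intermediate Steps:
Z = -155 (Z = Add(4, -159) = -155)
Function('Q')(X) = 182 (Function('Q')(X) = Mul(2, Mul(7, 13)) = Mul(2, 91) = 182)
Mul(Add(Function('Q')(Z), 17019), Add(-28295, 23342)) = Mul(Add(182, 17019), Add(-28295, 23342)) = Mul(17201, -4953) = -85196553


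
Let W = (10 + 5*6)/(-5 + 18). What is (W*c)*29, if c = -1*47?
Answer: -54520/13 ≈ -4193.8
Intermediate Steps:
c = -47
W = 40/13 (W = (10 + 30)/13 = 40*(1/13) = 40/13 ≈ 3.0769)
(W*c)*29 = ((40/13)*(-47))*29 = -1880/13*29 = -54520/13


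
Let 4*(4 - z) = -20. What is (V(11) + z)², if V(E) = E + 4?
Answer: 576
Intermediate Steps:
V(E) = 4 + E
z = 9 (z = 4 - ¼*(-20) = 4 + 5 = 9)
(V(11) + z)² = ((4 + 11) + 9)² = (15 + 9)² = 24² = 576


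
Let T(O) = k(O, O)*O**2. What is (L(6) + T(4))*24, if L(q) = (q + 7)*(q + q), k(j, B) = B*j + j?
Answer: 11424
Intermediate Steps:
k(j, B) = j + B*j
L(q) = 2*q*(7 + q) (L(q) = (7 + q)*(2*q) = 2*q*(7 + q))
T(O) = O**3*(1 + O) (T(O) = (O*(1 + O))*O**2 = O**3*(1 + O))
(L(6) + T(4))*24 = (2*6*(7 + 6) + 4**3*(1 + 4))*24 = (2*6*13 + 64*5)*24 = (156 + 320)*24 = 476*24 = 11424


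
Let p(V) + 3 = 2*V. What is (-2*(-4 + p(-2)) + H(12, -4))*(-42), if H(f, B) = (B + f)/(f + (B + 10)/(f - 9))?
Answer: -948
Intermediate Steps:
p(V) = -3 + 2*V
H(f, B) = (B + f)/(f + (10 + B)/(-9 + f))
(-2*(-4 + p(-2)) + H(12, -4))*(-42) = (-2*(-4 + (-3 + 2*(-2))) + (12² - 9*(-4) - 9*12 - 4*12)/(10 - 4 + 12² - 9*12))*(-42) = (-2*(-4 + (-3 - 4)) + (144 + 36 - 108 - 48)/(10 - 4 + 144 - 108))*(-42) = (-2*(-4 - 7) + 24/42)*(-42) = (-2*(-11) + (1/42)*24)*(-42) = (22 + 4/7)*(-42) = (158/7)*(-42) = -948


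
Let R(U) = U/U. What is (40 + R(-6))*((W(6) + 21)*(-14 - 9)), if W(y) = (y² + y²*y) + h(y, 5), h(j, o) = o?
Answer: -262154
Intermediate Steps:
R(U) = 1
W(y) = 5 + y² + y³ (W(y) = (y² + y²*y) + 5 = (y² + y³) + 5 = 5 + y² + y³)
(40 + R(-6))*((W(6) + 21)*(-14 - 9)) = (40 + 1)*(((5 + 6² + 6³) + 21)*(-14 - 9)) = 41*(((5 + 36 + 216) + 21)*(-23)) = 41*((257 + 21)*(-23)) = 41*(278*(-23)) = 41*(-6394) = -262154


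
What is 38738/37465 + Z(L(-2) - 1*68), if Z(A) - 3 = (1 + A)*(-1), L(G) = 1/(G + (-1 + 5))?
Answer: 5285111/74930 ≈ 70.534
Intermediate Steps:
L(G) = 1/(4 + G) (L(G) = 1/(G + 4) = 1/(4 + G))
Z(A) = 2 - A (Z(A) = 3 + (1 + A)*(-1) = 3 + (-1 - A) = 2 - A)
38738/37465 + Z(L(-2) - 1*68) = 38738/37465 + (2 - (1/(4 - 2) - 1*68)) = 38738*(1/37465) + (2 - (1/2 - 68)) = 38738/37465 + (2 - (½ - 68)) = 38738/37465 + (2 - 1*(-135/2)) = 38738/37465 + (2 + 135/2) = 38738/37465 + 139/2 = 5285111/74930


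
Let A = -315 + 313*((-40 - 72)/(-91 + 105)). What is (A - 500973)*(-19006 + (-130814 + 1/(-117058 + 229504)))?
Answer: 4243606196577224/56223 ≈ 7.5478e+10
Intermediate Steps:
A = -2819 (A = -315 + 313*(-112/14) = -315 + 313*(-112*1/14) = -315 + 313*(-8) = -315 - 2504 = -2819)
(A - 500973)*(-19006 + (-130814 + 1/(-117058 + 229504))) = (-2819 - 500973)*(-19006 + (-130814 + 1/(-117058 + 229504))) = -503792*(-19006 + (-130814 + 1/112446)) = -503792*(-19006 - 14709511043/112446) = -503792*(-16846659719/112446) = 4243606196577224/56223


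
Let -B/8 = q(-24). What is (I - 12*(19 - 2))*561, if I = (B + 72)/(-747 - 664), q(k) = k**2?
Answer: -9349164/83 ≈ -1.1264e+5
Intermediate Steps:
B = -4608 (B = -8*(-24)**2 = -8*576 = -4608)
I = 4536/1411 (I = (-4608 + 72)/(-747 - 664) = -4536/(-1411) = -4536*(-1/1411) = 4536/1411 ≈ 3.2147)
(I - 12*(19 - 2))*561 = (4536/1411 - 12*(19 - 2))*561 = (4536/1411 - 12*17)*561 = (4536/1411 - 204)*561 = -283308/1411*561 = -9349164/83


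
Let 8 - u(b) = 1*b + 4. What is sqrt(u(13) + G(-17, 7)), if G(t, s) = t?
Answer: I*sqrt(26) ≈ 5.099*I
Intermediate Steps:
u(b) = 4 - b (u(b) = 8 - (1*b + 4) = 8 - (b + 4) = 8 - (4 + b) = 8 + (-4 - b) = 4 - b)
sqrt(u(13) + G(-17, 7)) = sqrt((4 - 1*13) - 17) = sqrt((4 - 13) - 17) = sqrt(-9 - 17) = sqrt(-26) = I*sqrt(26)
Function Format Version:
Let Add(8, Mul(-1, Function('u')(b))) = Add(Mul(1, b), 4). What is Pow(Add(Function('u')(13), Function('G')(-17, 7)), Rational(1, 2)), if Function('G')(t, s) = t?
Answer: Mul(I, Pow(26, Rational(1, 2))) ≈ Mul(5.0990, I)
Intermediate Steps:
Function('u')(b) = Add(4, Mul(-1, b)) (Function('u')(b) = Add(8, Mul(-1, Add(Mul(1, b), 4))) = Add(8, Mul(-1, Add(b, 4))) = Add(8, Mul(-1, Add(4, b))) = Add(8, Add(-4, Mul(-1, b))) = Add(4, Mul(-1, b)))
Pow(Add(Function('u')(13), Function('G')(-17, 7)), Rational(1, 2)) = Pow(Add(Add(4, Mul(-1, 13)), -17), Rational(1, 2)) = Pow(Add(Add(4, -13), -17), Rational(1, 2)) = Pow(Add(-9, -17), Rational(1, 2)) = Pow(-26, Rational(1, 2)) = Mul(I, Pow(26, Rational(1, 2)))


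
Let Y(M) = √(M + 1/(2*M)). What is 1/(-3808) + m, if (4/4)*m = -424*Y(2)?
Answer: -2421889/3808 ≈ -636.00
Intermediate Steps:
Y(M) = √(M + 1/(2*M))
m = -636 (m = -212*√(2/2 + 4*2) = -212*√(2*(½) + 8) = -212*√(1 + 8) = -212*√9 = -212*3 = -424*3/2 = -636)
1/(-3808) + m = 1/(-3808) - 636 = -1/3808 - 636 = -2421889/3808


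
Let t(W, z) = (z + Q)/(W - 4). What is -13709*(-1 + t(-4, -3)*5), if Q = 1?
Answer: -13709/4 ≈ -3427.3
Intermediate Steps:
t(W, z) = (1 + z)/(-4 + W) (t(W, z) = (z + 1)/(W - 4) = (1 + z)/(-4 + W))
-13709*(-1 + t(-4, -3)*5) = -13709*(-1 + ((1 - 3)/(-4 - 4))*5) = -13709*(-1 + (-2/(-8))*5) = -13709*(-1 - ⅛*(-2)*5) = -13709*(-1 + (¼)*5) = -13709*(-1 + 5/4) = -13709*¼ = -13709/4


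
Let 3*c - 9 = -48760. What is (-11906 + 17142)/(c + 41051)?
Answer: 7854/37201 ≈ 0.21112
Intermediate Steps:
c = -48751/3 (c = 3 + (⅓)*(-48760) = 3 - 48760/3 = -48751/3 ≈ -16250.)
(-11906 + 17142)/(c + 41051) = (-11906 + 17142)/(-48751/3 + 41051) = 5236/(74402/3) = 5236*(3/74402) = 7854/37201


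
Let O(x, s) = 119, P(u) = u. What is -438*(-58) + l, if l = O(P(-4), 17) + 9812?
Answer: 35335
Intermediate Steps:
l = 9931 (l = 119 + 9812 = 9931)
-438*(-58) + l = -438*(-58) + 9931 = 25404 + 9931 = 35335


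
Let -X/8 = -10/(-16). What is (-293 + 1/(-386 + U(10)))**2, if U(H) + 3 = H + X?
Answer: 12659175169/147456 ≈ 85851.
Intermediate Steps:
X = -5 (X = -(-80)/(-16) = -(-80)*(-1)/16 = -8*5/8 = -5)
U(H) = -8 + H (U(H) = -3 + (H - 5) = -3 + (-5 + H) = -8 + H)
(-293 + 1/(-386 + U(10)))**2 = (-293 + 1/(-386 + (-8 + 10)))**2 = (-293 + 1/(-386 + 2))**2 = (-293 + 1/(-384))**2 = (-293 - 1/384)**2 = (-112513/384)**2 = 12659175169/147456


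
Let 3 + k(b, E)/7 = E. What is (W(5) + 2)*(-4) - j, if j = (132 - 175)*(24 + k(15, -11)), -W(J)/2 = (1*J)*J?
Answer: -2990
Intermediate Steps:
k(b, E) = -21 + 7*E
W(J) = -2*J² (W(J) = -2*1*J*J = -2*J*J = -2*J²)
j = 3182 (j = (132 - 175)*(24 + (-21 + 7*(-11))) = -43*(24 + (-21 - 77)) = -43*(24 - 98) = -43*(-74) = 3182)
(W(5) + 2)*(-4) - j = (-2*5² + 2)*(-4) - 1*3182 = (-2*25 + 2)*(-4) - 3182 = (-50 + 2)*(-4) - 3182 = -48*(-4) - 3182 = 192 - 3182 = -2990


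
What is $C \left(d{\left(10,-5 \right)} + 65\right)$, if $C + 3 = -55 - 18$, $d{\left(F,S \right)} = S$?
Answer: $-4560$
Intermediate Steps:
$C = -76$ ($C = -3 - 73 = -76$)
$C \left(d{\left(10,-5 \right)} + 65\right) = - 76 \left(-5 + 65\right) = \left(-76\right) 60 = -4560$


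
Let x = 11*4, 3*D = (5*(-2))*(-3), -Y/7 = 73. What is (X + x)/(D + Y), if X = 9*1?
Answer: -53/501 ≈ -0.10579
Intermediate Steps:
X = 9
Y = -511 (Y = -7*73 = -511)
D = 10 (D = ((5*(-2))*(-3))/3 = (-10*(-3))/3 = (⅓)*30 = 10)
x = 44
(X + x)/(D + Y) = (9 + 44)/(10 - 511) = 53/(-501) = -1/501*53 = -53/501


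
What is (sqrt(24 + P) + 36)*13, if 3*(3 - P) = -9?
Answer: 468 + 13*sqrt(30) ≈ 539.20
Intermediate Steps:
P = 6 (P = 3 - 1/3*(-9) = 3 + 3 = 6)
(sqrt(24 + P) + 36)*13 = (sqrt(24 + 6) + 36)*13 = (sqrt(30) + 36)*13 = (36 + sqrt(30))*13 = 468 + 13*sqrt(30)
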